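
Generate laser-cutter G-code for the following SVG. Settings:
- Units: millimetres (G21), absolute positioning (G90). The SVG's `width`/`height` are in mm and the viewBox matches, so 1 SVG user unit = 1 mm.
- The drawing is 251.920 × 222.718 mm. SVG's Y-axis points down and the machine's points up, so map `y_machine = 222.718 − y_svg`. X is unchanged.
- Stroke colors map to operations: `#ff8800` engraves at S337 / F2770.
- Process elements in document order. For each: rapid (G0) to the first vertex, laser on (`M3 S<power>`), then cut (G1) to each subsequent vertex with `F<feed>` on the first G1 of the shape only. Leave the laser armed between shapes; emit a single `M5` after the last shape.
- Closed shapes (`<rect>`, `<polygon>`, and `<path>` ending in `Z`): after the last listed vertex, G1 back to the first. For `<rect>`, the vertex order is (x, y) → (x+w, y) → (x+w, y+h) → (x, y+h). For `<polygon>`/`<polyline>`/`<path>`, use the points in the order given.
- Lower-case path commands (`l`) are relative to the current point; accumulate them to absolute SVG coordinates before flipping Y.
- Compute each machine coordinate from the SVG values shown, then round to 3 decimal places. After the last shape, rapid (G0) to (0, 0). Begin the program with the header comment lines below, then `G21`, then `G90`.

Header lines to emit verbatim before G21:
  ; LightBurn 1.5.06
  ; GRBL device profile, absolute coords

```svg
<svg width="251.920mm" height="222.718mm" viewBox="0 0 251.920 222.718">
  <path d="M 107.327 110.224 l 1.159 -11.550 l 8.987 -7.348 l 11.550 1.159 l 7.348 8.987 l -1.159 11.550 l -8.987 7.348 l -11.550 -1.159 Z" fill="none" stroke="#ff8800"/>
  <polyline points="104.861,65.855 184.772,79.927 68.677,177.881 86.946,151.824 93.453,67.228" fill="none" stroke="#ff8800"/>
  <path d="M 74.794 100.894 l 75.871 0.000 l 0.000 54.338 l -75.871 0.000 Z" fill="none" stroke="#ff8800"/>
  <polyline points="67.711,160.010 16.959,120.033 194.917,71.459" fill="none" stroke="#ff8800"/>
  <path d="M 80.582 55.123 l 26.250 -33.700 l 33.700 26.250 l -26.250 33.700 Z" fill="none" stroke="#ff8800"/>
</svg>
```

; LightBurn 1.5.06
; GRBL device profile, absolute coords
G21
G90
G0 X107.327 Y112.494
M3 S337
G1 X108.486 Y124.044 F2770
G1 X117.473 Y131.392
G1 X129.023 Y130.233
G1 X136.371 Y121.246
G1 X135.212 Y109.696
G1 X126.225 Y102.348
G1 X114.675 Y103.507
G1 X107.327 Y112.494
G0 X104.861 Y156.863
M3 S337
G1 X184.772 Y142.791 F2770
G1 X68.677 Y44.837
G1 X86.946 Y70.894
G1 X93.453 Y155.490
G0 X74.794 Y121.824
M3 S337
G1 X150.665 Y121.824 F2770
G1 X150.665 Y67.486
G1 X74.794 Y67.486
G1 X74.794 Y121.824
G0 X67.711 Y62.708
M3 S337
G1 X16.959 Y102.685 F2770
G1 X194.917 Y151.259
G0 X80.582 Y167.595
M3 S337
G1 X106.832 Y201.295 F2770
G1 X140.532 Y175.045
G1 X114.282 Y141.345
G1 X80.582 Y167.595
M5
G0 X0.000 Y0.000

Since the viewBox matches the mm dimensions, user units are millimetres directly. The only transform is the Y-flip y_m = 222.718 − y_svg.

Shape 1 is a regular polygon drawn with `<path>`. Its stroke #ff8800 means engrave at S337, F2770. After flipping Y the toolpath is (107.327,112.494) → (108.486,124.044) → (117.473,131.392) → (129.023,130.233) → (136.371,121.246) → (135.212,109.696) → (126.225,102.348) → (114.675,103.507) → (107.327,112.494), returning to the start.

Shape 2 is a open polyline drawn with `<polyline>`. Its stroke #ff8800 means engrave at S337, F2770. After flipping Y the toolpath is (104.861,156.863) → (184.772,142.791) → (68.677,44.837) → (86.946,70.894) → (93.453,155.490).

Shape 3 is a rectangle drawn with `<path>`. Its stroke #ff8800 means engrave at S337, F2770. After flipping Y the toolpath is (74.794,121.824) → (150.665,121.824) → (150.665,67.486) → (74.794,67.486) → (74.794,121.824), returning to the start.

Shape 4 is a open polyline drawn with `<polyline>`. Its stroke #ff8800 means engrave at S337, F2770. After flipping Y the toolpath is (67.711,62.708) → (16.959,102.685) → (194.917,151.259).

Shape 5 is a regular polygon drawn with `<path>`. Its stroke #ff8800 means engrave at S337, F2770. After flipping Y the toolpath is (80.582,167.595) → (106.832,201.295) → (140.532,175.045) → (114.282,141.345) → (80.582,167.595), returning to the start.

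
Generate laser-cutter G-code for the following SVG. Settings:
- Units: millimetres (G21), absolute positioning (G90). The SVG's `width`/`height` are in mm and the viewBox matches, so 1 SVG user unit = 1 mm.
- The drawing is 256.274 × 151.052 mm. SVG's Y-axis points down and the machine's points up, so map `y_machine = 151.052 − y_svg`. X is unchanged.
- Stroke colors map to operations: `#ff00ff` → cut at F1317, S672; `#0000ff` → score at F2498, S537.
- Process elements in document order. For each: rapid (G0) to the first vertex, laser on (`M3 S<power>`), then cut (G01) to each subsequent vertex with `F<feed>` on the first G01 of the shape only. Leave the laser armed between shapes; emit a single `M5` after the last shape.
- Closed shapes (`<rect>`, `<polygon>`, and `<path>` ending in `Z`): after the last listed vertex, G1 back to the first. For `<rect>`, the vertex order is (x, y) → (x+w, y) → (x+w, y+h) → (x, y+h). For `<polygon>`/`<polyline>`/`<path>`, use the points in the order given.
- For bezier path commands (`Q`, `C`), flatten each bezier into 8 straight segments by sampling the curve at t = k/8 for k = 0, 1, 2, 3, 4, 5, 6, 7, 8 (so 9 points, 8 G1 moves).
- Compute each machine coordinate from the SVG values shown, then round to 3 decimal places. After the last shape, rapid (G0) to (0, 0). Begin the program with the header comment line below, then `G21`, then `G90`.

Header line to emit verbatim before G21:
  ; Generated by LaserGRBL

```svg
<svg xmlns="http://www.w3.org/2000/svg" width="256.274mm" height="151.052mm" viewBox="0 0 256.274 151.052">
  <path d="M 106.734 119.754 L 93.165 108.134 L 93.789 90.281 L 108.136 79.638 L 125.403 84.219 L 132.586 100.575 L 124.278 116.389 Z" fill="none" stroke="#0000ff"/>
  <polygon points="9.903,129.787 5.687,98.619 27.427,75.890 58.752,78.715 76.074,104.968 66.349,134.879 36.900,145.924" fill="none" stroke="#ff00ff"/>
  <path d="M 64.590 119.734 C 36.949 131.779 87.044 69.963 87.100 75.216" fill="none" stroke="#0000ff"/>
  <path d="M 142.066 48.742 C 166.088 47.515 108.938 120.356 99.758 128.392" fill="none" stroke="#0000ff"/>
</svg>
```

Since the viewBox matches the mm dimensions, user units are millimetres directly. The only transform is the Y-flip y_m = 151.052 − y_svg.

Shape 1 is a regular polygon drawn with `<path>`. Its stroke #0000ff means score at S537, F2498. After flipping Y the toolpath is (106.734,31.298) → (93.165,42.918) → (93.789,60.771) → (108.136,71.414) → (125.403,66.833) → (132.586,50.477) → (124.278,34.663) → (106.734,31.298), returning to the start.

Shape 2 is a regular polygon drawn with `<polygon>`. Its stroke #ff00ff means cut at S672, F1317. After flipping Y the toolpath is (9.903,21.265) → (5.687,52.433) → (27.427,75.162) → (58.752,72.337) → (76.074,46.084) → (66.349,16.173) → (36.900,5.128) → (9.903,21.265), returning to the start.

Shape 3 is a cubic bezier drawn with `<path>`. Its stroke #0000ff means score at S537, F2498. After flipping Y the toolpath is (64.590,31.318) → (57.619,29.988) → (56.438,33.931) → (59.551,41.496) → (65.459,51.030) → (72.665,60.883) → (79.672,69.402) → (84.983,74.937) → (87.100,75.836).

Shape 4 is a cubic bezier drawn with `<path>`. Its stroke #0000ff means score at S537, F2498. After flipping Y the toolpath is (142.066,102.310) → (147.522,99.569) → (146.881,91.512) → (141.657,79.766) → (133.363,65.959) → (123.513,51.717) → (113.620,38.668) → (105.197,28.440) → (99.758,22.660).

; Generated by LaserGRBL
G21
G90
G0 X106.734 Y31.298
M3 S537
G01 X93.165 Y42.918 F2498
G01 X93.789 Y60.771
G01 X108.136 Y71.414
G01 X125.403 Y66.833
G01 X132.586 Y50.477
G01 X124.278 Y34.663
G01 X106.734 Y31.298
G0 X9.903 Y21.265
M3 S672
G01 X5.687 Y52.433 F1317
G01 X27.427 Y75.162
G01 X58.752 Y72.337
G01 X76.074 Y46.084
G01 X66.349 Y16.173
G01 X36.900 Y5.128
G01 X9.903 Y21.265
G0 X64.590 Y31.318
M3 S537
G01 X57.619 Y29.988 F2498
G01 X56.438 Y33.931
G01 X59.551 Y41.496
G01 X65.459 Y51.030
G01 X72.665 Y60.883
G01 X79.672 Y69.402
G01 X84.983 Y74.937
G01 X87.100 Y75.836
G0 X142.066 Y102.310
M3 S537
G01 X147.522 Y99.569 F2498
G01 X146.881 Y91.512
G01 X141.657 Y79.766
G01 X133.363 Y65.959
G01 X123.513 Y51.717
G01 X113.620 Y38.668
G01 X105.197 Y28.440
G01 X99.758 Y22.660
M5
G0 X0.000 Y0.000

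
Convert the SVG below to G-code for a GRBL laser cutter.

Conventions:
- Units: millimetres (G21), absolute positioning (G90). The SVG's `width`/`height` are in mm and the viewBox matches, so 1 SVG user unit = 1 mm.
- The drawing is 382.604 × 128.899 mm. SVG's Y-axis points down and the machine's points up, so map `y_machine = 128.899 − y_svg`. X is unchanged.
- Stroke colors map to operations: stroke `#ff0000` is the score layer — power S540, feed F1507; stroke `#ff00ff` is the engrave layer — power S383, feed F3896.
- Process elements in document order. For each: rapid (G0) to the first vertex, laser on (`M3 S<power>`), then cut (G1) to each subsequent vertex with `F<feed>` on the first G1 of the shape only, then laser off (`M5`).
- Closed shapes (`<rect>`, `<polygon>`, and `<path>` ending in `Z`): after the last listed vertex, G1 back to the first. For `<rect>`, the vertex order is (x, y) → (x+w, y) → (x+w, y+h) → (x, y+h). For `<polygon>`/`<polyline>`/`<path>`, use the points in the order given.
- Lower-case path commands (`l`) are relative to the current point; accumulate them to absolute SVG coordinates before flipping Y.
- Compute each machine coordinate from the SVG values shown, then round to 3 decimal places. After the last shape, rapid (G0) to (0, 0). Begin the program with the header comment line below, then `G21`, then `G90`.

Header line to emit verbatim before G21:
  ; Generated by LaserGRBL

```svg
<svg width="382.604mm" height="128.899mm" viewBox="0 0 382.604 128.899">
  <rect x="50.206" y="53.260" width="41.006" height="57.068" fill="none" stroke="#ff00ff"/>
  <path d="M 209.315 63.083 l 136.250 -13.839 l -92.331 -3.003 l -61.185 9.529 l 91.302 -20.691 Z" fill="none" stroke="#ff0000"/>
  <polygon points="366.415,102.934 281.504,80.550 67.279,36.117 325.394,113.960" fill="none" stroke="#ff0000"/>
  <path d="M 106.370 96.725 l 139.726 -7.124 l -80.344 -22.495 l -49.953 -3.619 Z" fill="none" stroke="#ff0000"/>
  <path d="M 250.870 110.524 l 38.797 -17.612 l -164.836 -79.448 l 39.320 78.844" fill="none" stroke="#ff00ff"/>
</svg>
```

1 u = 1 mm; y_m = 128.899 − y.

[1] `<rect>` rectangle, #ff00ff→engrave S383 F3896: (50.206,75.639) → (91.212,75.639) → (91.212,18.571) → (50.206,18.571) → (50.206,75.639) (closed)

[2] `<path>` closed polygon, #ff0000→score S540 F1507: (209.315,65.816) → (345.565,79.655) → (253.234,82.658) → (192.049,73.129) → (283.351,93.820) → (209.315,65.816) (closed)

[3] `<polygon>` closed polygon, #ff0000→score S540 F1507: (366.415,25.965) → (281.504,48.349) → (67.279,92.782) → (325.394,14.939) → (366.415,25.965) (closed)

[4] `<path>` closed polygon, #ff0000→score S540 F1507: (106.370,32.174) → (246.096,39.298) → (165.752,61.793) → (115.799,65.412) → (106.370,32.174) (closed)

[5] `<path>` open polyline, #ff00ff→engrave S383 F3896: (250.870,18.375) → (289.667,35.987) → (124.831,115.435) → (164.151,36.591)

; Generated by LaserGRBL
G21
G90
G0 X50.206 Y75.639
M3 S383
G1 X91.212 Y75.639 F3896
G1 X91.212 Y18.571
G1 X50.206 Y18.571
G1 X50.206 Y75.639
M5
G0 X209.315 Y65.816
M3 S540
G1 X345.565 Y79.655 F1507
G1 X253.234 Y82.658
G1 X192.049 Y73.129
G1 X283.351 Y93.820
G1 X209.315 Y65.816
M5
G0 X366.415 Y25.965
M3 S540
G1 X281.504 Y48.349 F1507
G1 X67.279 Y92.782
G1 X325.394 Y14.939
G1 X366.415 Y25.965
M5
G0 X106.370 Y32.174
M3 S540
G1 X246.096 Y39.298 F1507
G1 X165.752 Y61.793
G1 X115.799 Y65.412
G1 X106.370 Y32.174
M5
G0 X250.870 Y18.375
M3 S383
G1 X289.667 Y35.987 F3896
G1 X124.831 Y115.435
G1 X164.151 Y36.591
M5
G0 X0.000 Y0.000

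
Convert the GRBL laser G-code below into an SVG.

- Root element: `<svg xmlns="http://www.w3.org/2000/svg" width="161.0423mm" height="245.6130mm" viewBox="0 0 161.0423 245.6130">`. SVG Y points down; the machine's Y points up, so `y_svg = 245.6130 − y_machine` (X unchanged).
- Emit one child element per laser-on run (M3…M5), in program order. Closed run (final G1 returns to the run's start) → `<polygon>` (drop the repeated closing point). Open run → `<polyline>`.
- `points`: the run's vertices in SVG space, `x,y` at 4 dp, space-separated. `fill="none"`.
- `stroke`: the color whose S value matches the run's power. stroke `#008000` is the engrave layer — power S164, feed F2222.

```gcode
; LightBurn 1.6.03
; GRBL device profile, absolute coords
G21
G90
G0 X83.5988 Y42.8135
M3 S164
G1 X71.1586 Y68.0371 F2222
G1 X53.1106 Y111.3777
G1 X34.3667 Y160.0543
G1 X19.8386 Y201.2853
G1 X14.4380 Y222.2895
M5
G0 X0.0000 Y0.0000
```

y_svg = 245.6130 − y_m. Every run uses S164, so all elements get stroke `#008000` (engrave).

[1] open run; points: 83.5988,202.7995 71.1586,177.5759 53.1106,134.2353 34.3667,85.5587 19.8386,44.3277 14.4380,23.3235

<svg xmlns="http://www.w3.org/2000/svg" width="161.0423mm" height="245.6130mm" viewBox="0 0 161.0423 245.6130">
  <polyline points="83.5988,202.7995 71.1586,177.5759 53.1106,134.2353 34.3667,85.5587 19.8386,44.3277 14.4380,23.3235" fill="none" stroke="#008000"/>
</svg>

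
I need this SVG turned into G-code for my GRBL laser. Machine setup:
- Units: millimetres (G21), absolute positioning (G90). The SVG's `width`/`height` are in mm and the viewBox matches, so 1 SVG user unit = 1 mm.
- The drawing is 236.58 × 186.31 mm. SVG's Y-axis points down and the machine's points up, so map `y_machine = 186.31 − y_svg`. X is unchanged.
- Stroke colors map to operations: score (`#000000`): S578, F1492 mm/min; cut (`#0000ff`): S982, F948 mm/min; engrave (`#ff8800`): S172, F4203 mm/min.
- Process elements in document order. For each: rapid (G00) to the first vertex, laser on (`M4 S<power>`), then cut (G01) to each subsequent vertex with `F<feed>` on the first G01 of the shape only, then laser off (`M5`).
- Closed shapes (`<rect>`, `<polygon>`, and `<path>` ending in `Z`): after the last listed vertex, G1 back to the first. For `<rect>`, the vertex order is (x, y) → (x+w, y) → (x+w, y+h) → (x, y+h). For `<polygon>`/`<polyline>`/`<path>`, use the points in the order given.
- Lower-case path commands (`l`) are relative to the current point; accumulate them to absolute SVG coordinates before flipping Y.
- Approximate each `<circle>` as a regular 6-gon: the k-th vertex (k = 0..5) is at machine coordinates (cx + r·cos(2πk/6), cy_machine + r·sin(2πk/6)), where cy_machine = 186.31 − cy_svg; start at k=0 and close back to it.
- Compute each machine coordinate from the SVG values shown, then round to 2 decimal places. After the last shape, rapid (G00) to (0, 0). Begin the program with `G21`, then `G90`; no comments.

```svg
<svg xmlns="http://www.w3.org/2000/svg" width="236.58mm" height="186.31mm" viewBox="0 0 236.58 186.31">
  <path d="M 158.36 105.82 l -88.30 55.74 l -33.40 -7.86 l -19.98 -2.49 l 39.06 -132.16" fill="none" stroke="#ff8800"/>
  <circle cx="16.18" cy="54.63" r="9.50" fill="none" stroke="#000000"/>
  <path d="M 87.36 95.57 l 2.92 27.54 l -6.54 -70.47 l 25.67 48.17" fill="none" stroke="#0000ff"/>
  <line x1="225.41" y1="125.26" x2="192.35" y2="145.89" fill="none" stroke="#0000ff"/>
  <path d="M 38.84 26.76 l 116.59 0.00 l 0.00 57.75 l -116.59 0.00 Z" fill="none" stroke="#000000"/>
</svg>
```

1 u = 1 mm; y_m = 186.31 − y.

[1] `<path>` open polyline, #ff8800→engrave S172 F4203: (158.36,80.49) → (70.06,24.75) → (36.66,32.61) → (16.68,35.10) → (55.74,167.26)

[2] `<circle>` circle, #000000→score S578 F1492: (25.68,131.68) → (20.93,139.91) → (11.43,139.91) → (6.68,131.68) → (11.43,123.45) → (20.93,123.45) → (25.68,131.68) (closed)

[3] `<path>` open polyline, #0000ff→cut S982 F948: (87.36,90.74) → (90.28,63.20) → (83.74,133.67) → (109.41,85.50)

[4] `<line>` line segment, #0000ff→cut S982 F948: (225.41,61.05) → (192.35,40.42)

[5] `<path>` rectangle, #000000→score S578 F1492: (38.84,159.55) → (155.43,159.55) → (155.43,101.80) → (38.84,101.80) → (38.84,159.55) (closed)

G21
G90
G00 X158.36 Y80.49
M4 S172
G01 X70.06 Y24.75 F4203
G01 X36.66 Y32.61
G01 X16.68 Y35.10
G01 X55.74 Y167.26
M5
G00 X25.68 Y131.68
M4 S578
G01 X20.93 Y139.91 F1492
G01 X11.43 Y139.91
G01 X6.68 Y131.68
G01 X11.43 Y123.45
G01 X20.93 Y123.45
G01 X25.68 Y131.68
M5
G00 X87.36 Y90.74
M4 S982
G01 X90.28 Y63.20 F948
G01 X83.74 Y133.67
G01 X109.41 Y85.50
M5
G00 X225.41 Y61.05
M4 S982
G01 X192.35 Y40.42 F948
M5
G00 X38.84 Y159.55
M4 S578
G01 X155.43 Y159.55 F1492
G01 X155.43 Y101.80
G01 X38.84 Y101.80
G01 X38.84 Y159.55
M5
G00 X0.00 Y0.00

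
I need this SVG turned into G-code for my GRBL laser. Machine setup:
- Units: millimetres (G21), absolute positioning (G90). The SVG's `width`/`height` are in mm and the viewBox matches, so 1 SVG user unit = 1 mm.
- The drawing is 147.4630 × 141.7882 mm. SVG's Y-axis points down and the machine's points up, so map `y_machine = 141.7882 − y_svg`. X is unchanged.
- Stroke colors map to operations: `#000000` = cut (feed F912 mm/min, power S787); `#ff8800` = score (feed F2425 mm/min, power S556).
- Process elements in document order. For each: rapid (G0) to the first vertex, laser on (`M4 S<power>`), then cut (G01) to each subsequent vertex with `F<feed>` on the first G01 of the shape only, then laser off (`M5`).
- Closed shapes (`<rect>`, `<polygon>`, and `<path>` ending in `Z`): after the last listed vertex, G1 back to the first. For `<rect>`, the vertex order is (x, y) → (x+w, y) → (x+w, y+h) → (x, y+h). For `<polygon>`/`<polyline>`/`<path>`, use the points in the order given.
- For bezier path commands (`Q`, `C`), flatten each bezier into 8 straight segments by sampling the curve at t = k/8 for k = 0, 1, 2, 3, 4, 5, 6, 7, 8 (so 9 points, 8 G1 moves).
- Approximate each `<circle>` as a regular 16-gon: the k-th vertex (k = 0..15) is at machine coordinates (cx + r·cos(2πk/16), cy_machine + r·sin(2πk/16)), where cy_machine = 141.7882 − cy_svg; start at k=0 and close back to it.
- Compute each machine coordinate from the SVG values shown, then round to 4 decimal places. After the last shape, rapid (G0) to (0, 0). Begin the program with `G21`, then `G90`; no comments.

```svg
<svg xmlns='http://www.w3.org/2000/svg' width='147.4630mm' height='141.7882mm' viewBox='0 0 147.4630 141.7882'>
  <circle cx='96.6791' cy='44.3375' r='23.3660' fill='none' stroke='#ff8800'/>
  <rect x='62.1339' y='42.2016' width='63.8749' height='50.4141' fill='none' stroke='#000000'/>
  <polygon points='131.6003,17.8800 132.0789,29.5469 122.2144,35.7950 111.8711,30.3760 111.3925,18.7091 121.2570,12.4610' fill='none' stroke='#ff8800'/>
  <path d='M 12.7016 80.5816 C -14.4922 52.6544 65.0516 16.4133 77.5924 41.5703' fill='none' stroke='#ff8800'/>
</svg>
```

Since the viewBox matches the mm dimensions, user units are millimetres directly. The only transform is the Y-flip y_m = 141.7882 − y_svg.

Shape 1 is a circle drawn with `<circle>`. Its stroke #ff8800 means score at S556, F2425. After flipping Y the toolpath is (120.0451,97.4507) → (118.2665,106.3925) → (113.2014,113.9730) → (105.6209,119.0381) → (96.6791,120.8167) → (87.7373,119.0381) → (80.1568,113.9730) → (75.0917,106.3925) → (73.3131,97.4507) → (75.0917,88.5089) → (80.1568,80.9284) → (87.7373,75.8633) → (96.6791,74.0847) → (105.6209,75.8633) → (113.2014,80.9284) → (118.2665,88.5089) → (120.0451,97.4507), returning to the start.

Shape 2 is a rectangle drawn with `<rect>`. Its stroke #000000 means cut at S787, F912. After flipping Y the toolpath is (62.1339,99.5866) → (126.0088,99.5866) → (126.0088,49.1725) → (62.1339,49.1725) → (62.1339,99.5866), returning to the start.

Shape 3 is a regular polygon drawn with `<polygon>`. Its stroke #ff8800 means score at S556, F2425. After flipping Y the toolpath is (131.6003,123.9082) → (132.0789,112.2413) → (122.2144,105.9932) → (111.8711,111.4122) → (111.3925,123.0791) → (121.2570,129.3272) → (131.6003,123.9082), returning to the start.

Shape 4 is a cubic bezier drawn with `<path>`. Its stroke #ff8800 means score at S556, F2425. After flipping Y the toolpath is (12.7016,61.2066) → (7.1679,71.9329) → (9.6049,82.6216) → (17.9764,92.4559) → (30.2465,100.6188) → (44.3792,106.2934) → (58.3384,108.6628) → (70.0882,106.9099) → (77.5924,100.2179).

G21
G90
G0 X120.0451 Y97.4507
M4 S556
G01 X118.2665 Y106.3925 F2425
G01 X113.2014 Y113.9730
G01 X105.6209 Y119.0381
G01 X96.6791 Y120.8167
G01 X87.7373 Y119.0381
G01 X80.1568 Y113.9730
G01 X75.0917 Y106.3925
G01 X73.3131 Y97.4507
G01 X75.0917 Y88.5089
G01 X80.1568 Y80.9284
G01 X87.7373 Y75.8633
G01 X96.6791 Y74.0847
G01 X105.6209 Y75.8633
G01 X113.2014 Y80.9284
G01 X118.2665 Y88.5089
G01 X120.0451 Y97.4507
M5
G0 X62.1339 Y99.5866
M4 S787
G01 X126.0088 Y99.5866 F912
G01 X126.0088 Y49.1725
G01 X62.1339 Y49.1725
G01 X62.1339 Y99.5866
M5
G0 X131.6003 Y123.9082
M4 S556
G01 X132.0789 Y112.2413 F2425
G01 X122.2144 Y105.9932
G01 X111.8711 Y111.4122
G01 X111.3925 Y123.0791
G01 X121.2570 Y129.3272
G01 X131.6003 Y123.9082
M5
G0 X12.7016 Y61.2066
M4 S556
G01 X7.1679 Y71.9329 F2425
G01 X9.6049 Y82.6216
G01 X17.9764 Y92.4559
G01 X30.2465 Y100.6188
G01 X44.3792 Y106.2934
G01 X58.3384 Y108.6628
G01 X70.0882 Y106.9099
G01 X77.5924 Y100.2179
M5
G0 X0.0000 Y0.0000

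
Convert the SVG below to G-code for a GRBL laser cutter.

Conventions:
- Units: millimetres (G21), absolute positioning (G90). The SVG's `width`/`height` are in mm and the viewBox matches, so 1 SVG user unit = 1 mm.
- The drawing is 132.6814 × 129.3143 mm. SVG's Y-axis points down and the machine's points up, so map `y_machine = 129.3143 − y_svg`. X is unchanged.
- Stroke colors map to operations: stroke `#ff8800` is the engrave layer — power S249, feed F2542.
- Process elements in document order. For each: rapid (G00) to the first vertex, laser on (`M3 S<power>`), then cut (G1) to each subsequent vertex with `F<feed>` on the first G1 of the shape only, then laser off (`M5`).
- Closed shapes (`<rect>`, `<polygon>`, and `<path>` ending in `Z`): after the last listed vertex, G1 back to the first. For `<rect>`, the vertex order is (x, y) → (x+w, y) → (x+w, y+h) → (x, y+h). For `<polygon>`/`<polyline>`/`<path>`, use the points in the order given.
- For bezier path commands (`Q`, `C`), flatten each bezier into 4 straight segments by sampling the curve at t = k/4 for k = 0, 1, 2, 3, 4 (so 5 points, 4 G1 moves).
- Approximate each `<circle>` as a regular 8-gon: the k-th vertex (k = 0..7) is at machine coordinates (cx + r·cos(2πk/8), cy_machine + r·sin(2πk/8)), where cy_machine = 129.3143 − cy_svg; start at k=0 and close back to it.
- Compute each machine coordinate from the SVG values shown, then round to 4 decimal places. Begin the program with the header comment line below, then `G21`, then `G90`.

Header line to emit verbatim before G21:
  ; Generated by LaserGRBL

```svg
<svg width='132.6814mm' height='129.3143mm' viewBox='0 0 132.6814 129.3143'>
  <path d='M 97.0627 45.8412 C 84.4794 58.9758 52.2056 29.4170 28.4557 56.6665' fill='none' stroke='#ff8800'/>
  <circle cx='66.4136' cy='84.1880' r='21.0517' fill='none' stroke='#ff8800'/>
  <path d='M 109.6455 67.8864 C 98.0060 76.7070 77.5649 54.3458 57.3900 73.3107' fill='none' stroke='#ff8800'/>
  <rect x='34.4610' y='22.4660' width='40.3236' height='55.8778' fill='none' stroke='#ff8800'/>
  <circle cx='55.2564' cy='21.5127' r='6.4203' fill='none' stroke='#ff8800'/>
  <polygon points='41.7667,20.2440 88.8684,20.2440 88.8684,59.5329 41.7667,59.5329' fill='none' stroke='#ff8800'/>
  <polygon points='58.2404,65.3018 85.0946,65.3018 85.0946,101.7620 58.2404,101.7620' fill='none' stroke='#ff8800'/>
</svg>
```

; Generated by LaserGRBL
G21
G90
G00 X97.0627 Y83.4731
M3 S249
G1 X84.3741 Y80.0724 F2542
G1 X66.9467 Y83.3535
G1 X47.4255 Y83.9881
G1 X28.4557 Y72.6478
M5
G00 X87.4653 Y45.1263
M3 S249
G1 X81.2994 Y60.0121 F2542
G1 X66.4136 Y66.1780
G1 X51.5278 Y60.0121
G1 X45.3619 Y45.1263
G1 X51.5278 Y30.2405
G1 X66.4136 Y24.0746
G1 X81.2994 Y30.2405
G1 X87.4653 Y45.1263
M5
G00 X109.6455 Y61.4279
M3 S249
G1 X99.4073 Y59.5261 F2542
G1 X86.7185 Y62.5199
G1 X72.4294 Y63.6116
G1 X57.3900 Y56.0036
M5
G00 X34.4610 Y106.8483
M3 S249
G1 X74.7846 Y106.8483 F2542
G1 X74.7846 Y50.9705
G1 X34.4610 Y50.9705
G1 X34.4610 Y106.8483
M5
G00 X61.6767 Y107.8016
M3 S249
G1 X59.7962 Y112.3414 F2542
G1 X55.2564 Y114.2219
G1 X50.7166 Y112.3414
G1 X48.8361 Y107.8016
G1 X50.7166 Y103.2618
G1 X55.2564 Y101.3813
G1 X59.7962 Y103.2618
G1 X61.6767 Y107.8016
M5
G00 X41.7667 Y109.0703
M3 S249
G1 X88.8684 Y109.0703 F2542
G1 X88.8684 Y69.7814
G1 X41.7667 Y69.7814
G1 X41.7667 Y109.0703
M5
G00 X58.2404 Y64.0125
M3 S249
G1 X85.0946 Y64.0125 F2542
G1 X85.0946 Y27.5523
G1 X58.2404 Y27.5523
G1 X58.2404 Y64.0125
M5

Since the viewBox matches the mm dimensions, user units are millimetres directly. The only transform is the Y-flip y_m = 129.3143 − y_svg.

Shape 1 is a cubic bezier drawn with `<path>`. Its stroke #ff8800 means engrave at S249, F2542. After flipping Y the toolpath is (97.0627,83.4731) → (84.3741,80.0724) → (66.9467,83.3535) → (47.4255,83.9881) → (28.4557,72.6478).

Shape 2 is a circle drawn with `<circle>`. Its stroke #ff8800 means engrave at S249, F2542. After flipping Y the toolpath is (87.4653,45.1263) → (81.2994,60.0121) → (66.4136,66.1780) → (51.5278,60.0121) → (45.3619,45.1263) → (51.5278,30.2405) → (66.4136,24.0746) → (81.2994,30.2405) → (87.4653,45.1263), returning to the start.

Shape 3 is a cubic bezier drawn with `<path>`. Its stroke #ff8800 means engrave at S249, F2542. After flipping Y the toolpath is (109.6455,61.4279) → (99.4073,59.5261) → (86.7185,62.5199) → (72.4294,63.6116) → (57.3900,56.0036).

Shape 4 is a rectangle drawn with `<rect>`. Its stroke #ff8800 means engrave at S249, F2542. After flipping Y the toolpath is (34.4610,106.8483) → (74.7846,106.8483) → (74.7846,50.9705) → (34.4610,50.9705) → (34.4610,106.8483), returning to the start.

Shape 5 is a circle drawn with `<circle>`. Its stroke #ff8800 means engrave at S249, F2542. After flipping Y the toolpath is (61.6767,107.8016) → (59.7962,112.3414) → (55.2564,114.2219) → (50.7166,112.3414) → (48.8361,107.8016) → (50.7166,103.2618) → (55.2564,101.3813) → (59.7962,103.2618) → (61.6767,107.8016), returning to the start.

Shape 6 is a rectangle drawn with `<polygon>`. Its stroke #ff8800 means engrave at S249, F2542. After flipping Y the toolpath is (41.7667,109.0703) → (88.8684,109.0703) → (88.8684,69.7814) → (41.7667,69.7814) → (41.7667,109.0703), returning to the start.

Shape 7 is a rectangle drawn with `<polygon>`. Its stroke #ff8800 means engrave at S249, F2542. After flipping Y the toolpath is (58.2404,64.0125) → (85.0946,64.0125) → (85.0946,27.5523) → (58.2404,27.5523) → (58.2404,64.0125), returning to the start.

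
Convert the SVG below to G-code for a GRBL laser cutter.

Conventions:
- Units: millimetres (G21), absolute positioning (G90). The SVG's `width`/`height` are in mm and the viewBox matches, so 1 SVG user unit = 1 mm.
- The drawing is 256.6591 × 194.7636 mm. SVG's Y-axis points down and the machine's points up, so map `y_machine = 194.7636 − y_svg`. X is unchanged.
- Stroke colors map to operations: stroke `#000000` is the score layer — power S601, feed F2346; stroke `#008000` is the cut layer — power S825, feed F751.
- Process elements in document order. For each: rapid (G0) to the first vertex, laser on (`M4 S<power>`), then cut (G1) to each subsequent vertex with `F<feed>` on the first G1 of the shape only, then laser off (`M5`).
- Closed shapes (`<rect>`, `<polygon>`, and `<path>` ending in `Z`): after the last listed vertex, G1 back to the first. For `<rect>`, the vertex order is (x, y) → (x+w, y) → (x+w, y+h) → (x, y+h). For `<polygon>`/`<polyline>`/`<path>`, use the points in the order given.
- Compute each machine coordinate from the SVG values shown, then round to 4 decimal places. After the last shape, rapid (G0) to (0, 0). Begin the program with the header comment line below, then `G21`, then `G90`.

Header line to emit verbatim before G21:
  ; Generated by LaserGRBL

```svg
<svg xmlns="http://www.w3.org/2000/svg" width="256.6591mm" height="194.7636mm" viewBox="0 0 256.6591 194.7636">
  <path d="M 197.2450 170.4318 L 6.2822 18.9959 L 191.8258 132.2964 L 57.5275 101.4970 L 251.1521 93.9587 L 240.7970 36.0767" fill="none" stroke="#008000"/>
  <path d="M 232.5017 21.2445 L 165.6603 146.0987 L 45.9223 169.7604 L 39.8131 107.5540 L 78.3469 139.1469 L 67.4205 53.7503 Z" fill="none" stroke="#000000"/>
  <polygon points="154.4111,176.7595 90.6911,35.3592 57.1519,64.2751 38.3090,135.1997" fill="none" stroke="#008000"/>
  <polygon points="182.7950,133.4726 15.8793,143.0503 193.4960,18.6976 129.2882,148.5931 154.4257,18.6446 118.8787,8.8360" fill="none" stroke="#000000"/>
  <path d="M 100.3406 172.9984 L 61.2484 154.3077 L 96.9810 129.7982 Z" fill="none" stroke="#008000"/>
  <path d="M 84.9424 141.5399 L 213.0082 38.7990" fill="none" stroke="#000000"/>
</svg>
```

viewBox `0 0 256.6591 194.7636` with mm width/height → 1 unit = 1 mm. Flip: y_m = 194.7636 − y_svg.

**Shape 1** — `<path>` open polyline, stroke `#008000` → cut (S825, F751). Machine vertices: (197.2450,24.3318) → (6.2822,175.7677) → (191.8258,62.4672) → (57.5275,93.2666) → (251.1521,100.8049) → (240.7970,158.6869). Open path.

**Shape 2** — `<path>` closed polygon, stroke `#000000` → score (S601, F2346). Machine vertices: (232.5017,173.5191) → (165.6603,48.6649) → (45.9223,25.0032) → (39.8131,87.2096) → (78.3469,55.6167) → (67.4205,141.0133) → (232.5017,173.5191). Closed: final G1 returns to the first vertex.

**Shape 3** — `<polygon>` closed polygon, stroke `#008000` → cut (S825, F751). Machine vertices: (154.4111,18.0041) → (90.6911,159.4044) → (57.1519,130.4885) → (38.3090,59.5639) → (154.4111,18.0041). Closed: final G1 returns to the first vertex.

**Shape 4** — `<polygon>` closed polygon, stroke `#000000` → score (S601, F2346). Machine vertices: (182.7950,61.2910) → (15.8793,51.7133) → (193.4960,176.0660) → (129.2882,46.1705) → (154.4257,176.1190) → (118.8787,185.9276) → (182.7950,61.2910). Closed: final G1 returns to the first vertex.

**Shape 5** — `<path>` regular polygon, stroke `#008000` → cut (S825, F751). Machine vertices: (100.3406,21.7652) → (61.2484,40.4559) → (96.9810,64.9654) → (100.3406,21.7652). Closed: final G1 returns to the first vertex.

**Shape 6** — `<path>` line segment, stroke `#000000` → score (S601, F2346). Machine vertices: (84.9424,53.2237) → (213.0082,155.9646). Open path.

; Generated by LaserGRBL
G21
G90
G0 X197.2450 Y24.3318
M4 S825
G1 X6.2822 Y175.7677 F751
G1 X191.8258 Y62.4672
G1 X57.5275 Y93.2666
G1 X251.1521 Y100.8049
G1 X240.7970 Y158.6869
M5
G0 X232.5017 Y173.5191
M4 S601
G1 X165.6603 Y48.6649 F2346
G1 X45.9223 Y25.0032
G1 X39.8131 Y87.2096
G1 X78.3469 Y55.6167
G1 X67.4205 Y141.0133
G1 X232.5017 Y173.5191
M5
G0 X154.4111 Y18.0041
M4 S825
G1 X90.6911 Y159.4044 F751
G1 X57.1519 Y130.4885
G1 X38.3090 Y59.5639
G1 X154.4111 Y18.0041
M5
G0 X182.7950 Y61.2910
M4 S601
G1 X15.8793 Y51.7133 F2346
G1 X193.4960 Y176.0660
G1 X129.2882 Y46.1705
G1 X154.4257 Y176.1190
G1 X118.8787 Y185.9276
G1 X182.7950 Y61.2910
M5
G0 X100.3406 Y21.7652
M4 S825
G1 X61.2484 Y40.4559 F751
G1 X96.9810 Y64.9654
G1 X100.3406 Y21.7652
M5
G0 X84.9424 Y53.2237
M4 S601
G1 X213.0082 Y155.9646 F2346
M5
G0 X0.0000 Y0.0000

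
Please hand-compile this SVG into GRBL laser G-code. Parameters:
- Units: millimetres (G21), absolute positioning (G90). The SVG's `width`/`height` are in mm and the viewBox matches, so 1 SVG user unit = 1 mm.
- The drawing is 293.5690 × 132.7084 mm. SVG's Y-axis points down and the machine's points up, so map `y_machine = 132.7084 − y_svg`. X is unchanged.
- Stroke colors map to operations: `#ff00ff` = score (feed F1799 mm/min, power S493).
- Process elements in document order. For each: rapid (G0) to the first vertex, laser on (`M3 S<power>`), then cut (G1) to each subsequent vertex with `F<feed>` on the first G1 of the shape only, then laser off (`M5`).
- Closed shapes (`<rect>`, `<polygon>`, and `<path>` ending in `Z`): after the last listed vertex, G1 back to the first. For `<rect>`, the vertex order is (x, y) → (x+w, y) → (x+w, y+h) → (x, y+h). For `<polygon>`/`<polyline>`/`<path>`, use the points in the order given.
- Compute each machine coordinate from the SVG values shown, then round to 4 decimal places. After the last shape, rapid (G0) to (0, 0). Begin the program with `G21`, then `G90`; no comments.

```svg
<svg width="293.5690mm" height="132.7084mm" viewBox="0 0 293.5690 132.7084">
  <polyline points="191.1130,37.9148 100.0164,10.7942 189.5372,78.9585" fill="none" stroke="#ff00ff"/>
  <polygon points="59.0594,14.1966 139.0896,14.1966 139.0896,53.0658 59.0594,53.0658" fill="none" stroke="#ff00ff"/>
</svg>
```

1 u = 1 mm; y_m = 132.7084 − y.

[1] `<polyline>` open polyline, #ff00ff→score S493 F1799: (191.1130,94.7936) → (100.0164,121.9142) → (189.5372,53.7499)

[2] `<polygon>` rectangle, #ff00ff→score S493 F1799: (59.0594,118.5118) → (139.0896,118.5118) → (139.0896,79.6426) → (59.0594,79.6426) → (59.0594,118.5118) (closed)

G21
G90
G0 X191.1130 Y94.7936
M3 S493
G1 X100.0164 Y121.9142 F1799
G1 X189.5372 Y53.7499
M5
G0 X59.0594 Y118.5118
M3 S493
G1 X139.0896 Y118.5118 F1799
G1 X139.0896 Y79.6426
G1 X59.0594 Y79.6426
G1 X59.0594 Y118.5118
M5
G0 X0.0000 Y0.0000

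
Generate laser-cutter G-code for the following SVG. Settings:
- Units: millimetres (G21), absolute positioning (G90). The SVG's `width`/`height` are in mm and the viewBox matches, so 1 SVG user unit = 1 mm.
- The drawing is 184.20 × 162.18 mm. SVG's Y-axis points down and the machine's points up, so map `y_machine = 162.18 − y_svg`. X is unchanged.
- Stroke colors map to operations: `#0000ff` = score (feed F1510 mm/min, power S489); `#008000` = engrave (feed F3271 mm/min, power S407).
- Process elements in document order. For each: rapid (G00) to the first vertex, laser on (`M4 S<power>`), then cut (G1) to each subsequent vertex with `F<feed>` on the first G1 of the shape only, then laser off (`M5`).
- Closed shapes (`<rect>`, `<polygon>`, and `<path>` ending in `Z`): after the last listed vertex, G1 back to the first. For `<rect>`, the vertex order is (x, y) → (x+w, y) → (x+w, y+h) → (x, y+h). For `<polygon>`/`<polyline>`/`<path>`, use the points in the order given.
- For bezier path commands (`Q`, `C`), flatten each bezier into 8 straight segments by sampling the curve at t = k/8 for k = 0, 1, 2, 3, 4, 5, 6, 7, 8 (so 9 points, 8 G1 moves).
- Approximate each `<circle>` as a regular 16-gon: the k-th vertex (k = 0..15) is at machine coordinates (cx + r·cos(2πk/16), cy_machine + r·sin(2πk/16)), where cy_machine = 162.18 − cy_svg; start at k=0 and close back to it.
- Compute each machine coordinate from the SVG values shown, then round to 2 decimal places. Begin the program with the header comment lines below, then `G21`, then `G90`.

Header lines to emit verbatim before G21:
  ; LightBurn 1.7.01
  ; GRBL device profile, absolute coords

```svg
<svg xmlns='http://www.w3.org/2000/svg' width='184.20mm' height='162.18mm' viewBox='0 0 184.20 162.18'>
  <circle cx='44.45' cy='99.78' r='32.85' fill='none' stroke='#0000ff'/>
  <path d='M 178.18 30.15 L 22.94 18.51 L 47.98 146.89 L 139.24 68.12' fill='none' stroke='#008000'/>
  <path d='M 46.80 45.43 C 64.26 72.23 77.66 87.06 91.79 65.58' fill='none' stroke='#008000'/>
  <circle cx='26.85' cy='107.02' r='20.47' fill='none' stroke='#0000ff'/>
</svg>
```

; LightBurn 1.7.01
; GRBL device profile, absolute coords
G21
G90
G00 X77.30 Y62.40
M4 S489
G1 X74.80 Y74.97 F1510
G1 X67.68 Y85.63
G1 X57.02 Y92.75
G1 X44.45 Y95.25
G1 X31.88 Y92.75
G1 X21.22 Y85.63
G1 X14.10 Y74.97
G1 X11.60 Y62.40
G1 X14.10 Y49.83
G1 X21.22 Y39.17
G1 X31.88 Y32.05
G1 X44.45 Y29.55
G1 X57.02 Y32.05
G1 X67.68 Y39.17
G1 X74.80 Y49.83
G1 X77.30 Y62.40
M5
G00 X178.18 Y132.03
M4 S407
G1 X22.94 Y143.67 F3271
G1 X47.98 Y15.29
G1 X139.24 Y94.06
M5
G00 X46.80 Y116.75
M4 S407
G1 X53.17 Y107.31 F3271
G1 X59.21 Y99.27
G1 X64.98 Y92.93
G1 X70.54 Y88.57
G1 X75.95 Y86.47
G1 X81.25 Y86.92
G1 X86.52 Y90.20
G1 X91.79 Y96.60
M5
G00 X47.32 Y55.16
M4 S489
G1 X45.76 Y62.99 F1510
G1 X41.32 Y69.63
G1 X34.68 Y74.07
G1 X26.85 Y75.63
G1 X19.02 Y74.07
G1 X12.38 Y69.63
G1 X7.94 Y62.99
G1 X6.38 Y55.16
G1 X7.94 Y47.33
G1 X12.38 Y40.69
G1 X19.02 Y36.25
G1 X26.85 Y34.69
G1 X34.68 Y36.25
G1 X41.32 Y40.69
G1 X45.76 Y47.33
G1 X47.32 Y55.16
M5

viewBox `0 0 184.20 162.18` with mm width/height → 1 unit = 1 mm. Flip: y_m = 162.18 − y_svg.

**Shape 1** — `<circle>` circle, stroke `#0000ff` → score (S489, F1510). Machine vertices: (77.30,62.40) → (74.80,74.97) → (67.68,85.63) → (57.02,92.75) → (44.45,95.25) → (31.88,92.75) → (21.22,85.63) → (14.10,74.97) → (11.60,62.40) → (14.10,49.83) → (21.22,39.17) → (31.88,32.05) → (44.45,29.55) → (57.02,32.05) → (67.68,39.17) → (74.80,49.83) → (77.30,62.40). Closed: final G1 returns to the first vertex.

**Shape 2** — `<path>` open polyline, stroke `#008000` → engrave (S407, F3271). Machine vertices: (178.18,132.03) → (22.94,143.67) → (47.98,15.29) → (139.24,94.06). Open path.

**Shape 3** — `<path>` cubic bezier, stroke `#008000` → engrave (S407, F3271). Control points (SVG): P0=(46.80,45.43), P1=(64.26,72.23), P2=(77.66,87.06), P3=(91.79,65.58); sampled at t=k/8. Machine vertices: (46.80,116.75) → (53.17,107.31) → (59.21,99.27) → (64.98,92.93) → (70.54,88.57) → (75.95,86.47) → (81.25,86.92) → (86.52,90.20) → (91.79,96.60). Open path.

**Shape 4** — `<circle>` circle, stroke `#0000ff` → score (S489, F1510). Machine vertices: (47.32,55.16) → (45.76,62.99) → (41.32,69.63) → (34.68,74.07) → (26.85,75.63) → (19.02,74.07) → (12.38,69.63) → (7.94,62.99) → (6.38,55.16) → (7.94,47.33) → (12.38,40.69) → (19.02,36.25) → (26.85,34.69) → (34.68,36.25) → (41.32,40.69) → (45.76,47.33) → (47.32,55.16). Closed: final G1 returns to the first vertex.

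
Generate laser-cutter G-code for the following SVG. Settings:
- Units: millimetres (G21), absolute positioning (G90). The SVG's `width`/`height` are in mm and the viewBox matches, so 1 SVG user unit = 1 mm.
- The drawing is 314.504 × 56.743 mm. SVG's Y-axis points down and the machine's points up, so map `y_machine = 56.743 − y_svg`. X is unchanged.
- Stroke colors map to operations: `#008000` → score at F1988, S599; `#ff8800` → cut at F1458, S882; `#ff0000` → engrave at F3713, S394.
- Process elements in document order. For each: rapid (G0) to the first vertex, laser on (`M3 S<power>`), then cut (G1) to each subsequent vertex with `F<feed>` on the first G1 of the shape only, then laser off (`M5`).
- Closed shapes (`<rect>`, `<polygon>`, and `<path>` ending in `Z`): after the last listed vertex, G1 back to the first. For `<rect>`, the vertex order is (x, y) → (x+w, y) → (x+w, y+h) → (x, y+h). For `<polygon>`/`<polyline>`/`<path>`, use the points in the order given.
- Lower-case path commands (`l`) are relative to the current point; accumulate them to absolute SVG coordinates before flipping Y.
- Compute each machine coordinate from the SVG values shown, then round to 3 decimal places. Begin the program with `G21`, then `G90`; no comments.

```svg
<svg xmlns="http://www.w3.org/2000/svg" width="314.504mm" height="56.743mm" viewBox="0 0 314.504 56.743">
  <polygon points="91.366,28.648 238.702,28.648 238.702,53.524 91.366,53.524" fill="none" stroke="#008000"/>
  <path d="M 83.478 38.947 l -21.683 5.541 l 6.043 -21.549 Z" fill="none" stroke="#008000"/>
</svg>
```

G21
G90
G0 X91.366 Y28.095
M3 S599
G1 X238.702 Y28.095 F1988
G1 X238.702 Y3.219
G1 X91.366 Y3.219
G1 X91.366 Y28.095
M5
G0 X83.478 Y17.796
M3 S599
G1 X61.795 Y12.255 F1988
G1 X67.838 Y33.804
G1 X83.478 Y17.796
M5

Since the viewBox matches the mm dimensions, user units are millimetres directly. The only transform is the Y-flip y_m = 56.743 − y_svg.

Shape 1 is a rectangle drawn with `<polygon>`. Its stroke #008000 means score at S599, F1988. After flipping Y the toolpath is (91.366,28.095) → (238.702,28.095) → (238.702,3.219) → (91.366,3.219) → (91.366,28.095), returning to the start.

Shape 2 is a regular polygon drawn with `<path>`. Its stroke #008000 means score at S599, F1988. After flipping Y the toolpath is (83.478,17.796) → (61.795,12.255) → (67.838,33.804) → (83.478,17.796), returning to the start.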